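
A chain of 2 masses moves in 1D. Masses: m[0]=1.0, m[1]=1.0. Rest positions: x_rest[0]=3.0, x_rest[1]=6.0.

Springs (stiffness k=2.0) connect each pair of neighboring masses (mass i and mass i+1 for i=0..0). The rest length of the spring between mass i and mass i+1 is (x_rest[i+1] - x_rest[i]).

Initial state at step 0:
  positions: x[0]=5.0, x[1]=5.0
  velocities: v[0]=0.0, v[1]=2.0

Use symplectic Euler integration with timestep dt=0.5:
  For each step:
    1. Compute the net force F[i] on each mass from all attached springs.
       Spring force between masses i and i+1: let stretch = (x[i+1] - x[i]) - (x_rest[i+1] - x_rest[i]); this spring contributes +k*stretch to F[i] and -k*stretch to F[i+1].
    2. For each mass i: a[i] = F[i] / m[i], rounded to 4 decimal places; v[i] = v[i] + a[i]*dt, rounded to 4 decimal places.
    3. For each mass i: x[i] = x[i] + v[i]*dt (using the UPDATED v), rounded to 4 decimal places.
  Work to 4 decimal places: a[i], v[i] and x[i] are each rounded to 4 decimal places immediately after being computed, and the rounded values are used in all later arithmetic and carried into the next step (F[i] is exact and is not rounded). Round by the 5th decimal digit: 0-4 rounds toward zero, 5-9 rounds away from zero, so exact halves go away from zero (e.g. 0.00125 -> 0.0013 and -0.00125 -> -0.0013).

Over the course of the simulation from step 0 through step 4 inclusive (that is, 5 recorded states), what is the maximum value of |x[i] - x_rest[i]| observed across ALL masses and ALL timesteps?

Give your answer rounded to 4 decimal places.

Step 0: x=[5.0000 5.0000] v=[0.0000 2.0000]
Step 1: x=[3.5000 7.5000] v=[-3.0000 5.0000]
Step 2: x=[2.5000 9.5000] v=[-2.0000 4.0000]
Step 3: x=[3.5000 9.5000] v=[2.0000 0.0000]
Step 4: x=[6.0000 8.0000] v=[5.0000 -3.0000]
Max displacement = 3.5000

Answer: 3.5000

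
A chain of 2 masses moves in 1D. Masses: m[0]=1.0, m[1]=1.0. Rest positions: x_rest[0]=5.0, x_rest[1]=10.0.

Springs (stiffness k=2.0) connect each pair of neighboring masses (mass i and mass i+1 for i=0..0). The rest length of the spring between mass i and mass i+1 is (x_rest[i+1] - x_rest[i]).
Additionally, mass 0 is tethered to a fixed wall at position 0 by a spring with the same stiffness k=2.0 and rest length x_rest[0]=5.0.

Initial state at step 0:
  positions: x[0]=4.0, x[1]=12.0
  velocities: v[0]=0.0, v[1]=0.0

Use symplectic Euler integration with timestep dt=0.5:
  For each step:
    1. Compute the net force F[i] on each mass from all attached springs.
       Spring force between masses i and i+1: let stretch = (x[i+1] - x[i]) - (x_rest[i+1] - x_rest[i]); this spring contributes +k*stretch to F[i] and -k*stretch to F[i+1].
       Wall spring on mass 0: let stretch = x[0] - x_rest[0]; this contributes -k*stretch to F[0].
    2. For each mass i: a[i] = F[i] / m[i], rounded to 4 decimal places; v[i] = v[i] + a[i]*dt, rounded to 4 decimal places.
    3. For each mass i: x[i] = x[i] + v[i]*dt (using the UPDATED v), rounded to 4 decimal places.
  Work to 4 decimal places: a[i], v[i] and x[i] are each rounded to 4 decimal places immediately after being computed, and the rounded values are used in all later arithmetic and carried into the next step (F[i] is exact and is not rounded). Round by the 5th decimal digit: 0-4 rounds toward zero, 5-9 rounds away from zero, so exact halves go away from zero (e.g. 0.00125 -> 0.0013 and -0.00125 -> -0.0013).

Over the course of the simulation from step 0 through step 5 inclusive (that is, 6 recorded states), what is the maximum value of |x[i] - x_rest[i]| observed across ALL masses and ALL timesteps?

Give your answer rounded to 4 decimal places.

Step 0: x=[4.0000 12.0000] v=[0.0000 0.0000]
Step 1: x=[6.0000 10.5000] v=[4.0000 -3.0000]
Step 2: x=[7.2500 9.2500] v=[2.5000 -2.5000]
Step 3: x=[5.8750 9.5000] v=[-2.7500 0.5000]
Step 4: x=[3.3750 10.4375] v=[-5.0000 1.8750]
Step 5: x=[2.7188 10.3438] v=[-1.3125 -0.1875]
Max displacement = 2.2812

Answer: 2.2812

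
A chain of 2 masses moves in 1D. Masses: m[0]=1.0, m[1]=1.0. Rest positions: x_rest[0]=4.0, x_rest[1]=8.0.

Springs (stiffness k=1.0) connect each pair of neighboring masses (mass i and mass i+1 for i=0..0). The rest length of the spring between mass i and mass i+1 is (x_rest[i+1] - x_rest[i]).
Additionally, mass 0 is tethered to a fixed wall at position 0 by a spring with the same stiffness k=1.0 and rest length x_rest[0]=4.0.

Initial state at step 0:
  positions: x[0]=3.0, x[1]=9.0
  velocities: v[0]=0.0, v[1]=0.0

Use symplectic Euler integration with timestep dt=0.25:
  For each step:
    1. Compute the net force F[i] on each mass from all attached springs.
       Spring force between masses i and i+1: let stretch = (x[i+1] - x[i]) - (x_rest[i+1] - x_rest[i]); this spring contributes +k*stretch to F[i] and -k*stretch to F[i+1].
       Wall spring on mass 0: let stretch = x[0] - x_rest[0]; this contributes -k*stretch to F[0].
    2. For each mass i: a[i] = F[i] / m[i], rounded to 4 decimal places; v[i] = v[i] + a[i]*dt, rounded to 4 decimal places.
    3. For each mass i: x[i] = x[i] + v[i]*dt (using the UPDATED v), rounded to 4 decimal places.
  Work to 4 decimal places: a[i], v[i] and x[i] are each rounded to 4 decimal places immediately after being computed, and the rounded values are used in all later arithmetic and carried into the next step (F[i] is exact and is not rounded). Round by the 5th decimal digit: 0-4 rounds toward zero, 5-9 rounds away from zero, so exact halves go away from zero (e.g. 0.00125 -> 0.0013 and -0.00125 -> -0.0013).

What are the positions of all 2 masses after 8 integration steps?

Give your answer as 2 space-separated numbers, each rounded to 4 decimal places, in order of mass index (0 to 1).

Answer: 5.1781 7.3690

Derivation:
Step 0: x=[3.0000 9.0000] v=[0.0000 0.0000]
Step 1: x=[3.1875 8.8750] v=[0.7500 -0.5000]
Step 2: x=[3.5313 8.6445] v=[1.3750 -0.9219]
Step 3: x=[3.9739 8.3445] v=[1.7705 -1.2002]
Step 4: x=[4.4413 8.0213] v=[1.8697 -1.2929]
Step 5: x=[4.8549 7.7243] v=[1.6544 -1.1879]
Step 6: x=[5.1444 7.4980] v=[1.1580 -0.9053]
Step 7: x=[5.2595 7.3746] v=[0.4603 -0.4937]
Step 8: x=[5.1781 7.3690] v=[-0.3258 -0.0225]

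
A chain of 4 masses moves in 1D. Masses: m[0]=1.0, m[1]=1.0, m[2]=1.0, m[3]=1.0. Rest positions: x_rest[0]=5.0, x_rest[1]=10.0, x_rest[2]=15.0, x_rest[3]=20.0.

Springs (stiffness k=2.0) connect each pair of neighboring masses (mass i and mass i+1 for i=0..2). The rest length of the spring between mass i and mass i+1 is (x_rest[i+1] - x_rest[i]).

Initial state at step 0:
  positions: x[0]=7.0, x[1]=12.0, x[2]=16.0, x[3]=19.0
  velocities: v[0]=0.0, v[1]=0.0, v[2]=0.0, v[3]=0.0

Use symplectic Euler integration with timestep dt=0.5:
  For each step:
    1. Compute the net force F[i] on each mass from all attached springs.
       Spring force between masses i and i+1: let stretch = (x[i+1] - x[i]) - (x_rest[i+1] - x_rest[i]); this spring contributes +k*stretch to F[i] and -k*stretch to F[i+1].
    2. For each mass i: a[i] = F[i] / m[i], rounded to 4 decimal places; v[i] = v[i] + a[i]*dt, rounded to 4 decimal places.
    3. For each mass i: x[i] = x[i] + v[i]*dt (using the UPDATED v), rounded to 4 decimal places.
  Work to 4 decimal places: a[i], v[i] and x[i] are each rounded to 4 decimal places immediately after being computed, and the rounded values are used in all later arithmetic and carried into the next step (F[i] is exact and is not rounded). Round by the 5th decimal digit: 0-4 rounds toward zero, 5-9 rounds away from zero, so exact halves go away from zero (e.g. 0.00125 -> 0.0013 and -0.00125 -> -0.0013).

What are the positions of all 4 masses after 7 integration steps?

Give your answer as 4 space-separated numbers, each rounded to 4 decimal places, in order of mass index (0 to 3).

Step 0: x=[7.0000 12.0000 16.0000 19.0000] v=[0.0000 0.0000 0.0000 0.0000]
Step 1: x=[7.0000 11.5000 15.5000 20.0000] v=[0.0000 -1.0000 -1.0000 2.0000]
Step 2: x=[6.7500 10.7500 15.2500 21.2500] v=[-0.5000 -1.5000 -0.5000 2.5000]
Step 3: x=[6.0000 10.2500 15.7500 22.0000] v=[-1.5000 -1.0000 1.0000 1.5000]
Step 4: x=[4.8750 10.3750 16.6250 22.1250] v=[-2.2500 0.2500 1.7500 0.2500]
Step 5: x=[4.0000 10.8750 17.1250 22.0000] v=[-1.7500 1.0000 1.0000 -0.2500]
Step 6: x=[4.0625 11.0625 16.9375 21.9375] v=[0.1250 0.3750 -0.3750 -0.1250]
Step 7: x=[5.1250 10.6875 16.3125 21.8750] v=[2.1250 -0.7500 -1.2500 -0.1250]

Answer: 5.1250 10.6875 16.3125 21.8750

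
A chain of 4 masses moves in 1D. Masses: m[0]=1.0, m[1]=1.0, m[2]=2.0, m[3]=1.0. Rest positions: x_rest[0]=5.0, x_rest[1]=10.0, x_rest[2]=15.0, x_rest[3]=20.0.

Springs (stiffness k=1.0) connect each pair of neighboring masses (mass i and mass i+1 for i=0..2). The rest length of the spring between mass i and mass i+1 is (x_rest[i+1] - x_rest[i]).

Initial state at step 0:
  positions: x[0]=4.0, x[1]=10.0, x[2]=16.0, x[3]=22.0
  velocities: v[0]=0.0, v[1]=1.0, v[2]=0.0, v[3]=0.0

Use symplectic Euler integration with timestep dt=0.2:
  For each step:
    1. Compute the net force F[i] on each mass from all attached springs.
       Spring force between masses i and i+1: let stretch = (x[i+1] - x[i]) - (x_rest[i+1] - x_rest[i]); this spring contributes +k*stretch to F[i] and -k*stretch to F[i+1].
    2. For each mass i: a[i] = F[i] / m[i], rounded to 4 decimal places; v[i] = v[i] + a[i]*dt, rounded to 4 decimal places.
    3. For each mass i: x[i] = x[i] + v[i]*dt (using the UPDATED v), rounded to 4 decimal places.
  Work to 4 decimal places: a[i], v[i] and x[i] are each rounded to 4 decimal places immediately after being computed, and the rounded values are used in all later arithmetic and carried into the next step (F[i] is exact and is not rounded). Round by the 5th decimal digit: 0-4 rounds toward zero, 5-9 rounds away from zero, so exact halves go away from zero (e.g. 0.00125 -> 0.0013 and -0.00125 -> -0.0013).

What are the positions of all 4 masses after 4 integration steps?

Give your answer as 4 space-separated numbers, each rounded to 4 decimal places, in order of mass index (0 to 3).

Step 0: x=[4.0000 10.0000 16.0000 22.0000] v=[0.0000 1.0000 0.0000 0.0000]
Step 1: x=[4.0400 10.2000 16.0000 21.9600] v=[0.2000 1.0000 0.0000 -0.2000]
Step 2: x=[4.1264 10.3856 16.0032 21.8816] v=[0.4320 0.9280 0.0160 -0.3920]
Step 3: x=[4.2632 10.5455 16.0116 21.7681] v=[0.6838 0.7997 0.0421 -0.5677]
Step 4: x=[4.4513 10.6728 16.0258 21.6243] v=[0.9403 0.6365 0.0711 -0.7190]

Answer: 4.4513 10.6728 16.0258 21.6243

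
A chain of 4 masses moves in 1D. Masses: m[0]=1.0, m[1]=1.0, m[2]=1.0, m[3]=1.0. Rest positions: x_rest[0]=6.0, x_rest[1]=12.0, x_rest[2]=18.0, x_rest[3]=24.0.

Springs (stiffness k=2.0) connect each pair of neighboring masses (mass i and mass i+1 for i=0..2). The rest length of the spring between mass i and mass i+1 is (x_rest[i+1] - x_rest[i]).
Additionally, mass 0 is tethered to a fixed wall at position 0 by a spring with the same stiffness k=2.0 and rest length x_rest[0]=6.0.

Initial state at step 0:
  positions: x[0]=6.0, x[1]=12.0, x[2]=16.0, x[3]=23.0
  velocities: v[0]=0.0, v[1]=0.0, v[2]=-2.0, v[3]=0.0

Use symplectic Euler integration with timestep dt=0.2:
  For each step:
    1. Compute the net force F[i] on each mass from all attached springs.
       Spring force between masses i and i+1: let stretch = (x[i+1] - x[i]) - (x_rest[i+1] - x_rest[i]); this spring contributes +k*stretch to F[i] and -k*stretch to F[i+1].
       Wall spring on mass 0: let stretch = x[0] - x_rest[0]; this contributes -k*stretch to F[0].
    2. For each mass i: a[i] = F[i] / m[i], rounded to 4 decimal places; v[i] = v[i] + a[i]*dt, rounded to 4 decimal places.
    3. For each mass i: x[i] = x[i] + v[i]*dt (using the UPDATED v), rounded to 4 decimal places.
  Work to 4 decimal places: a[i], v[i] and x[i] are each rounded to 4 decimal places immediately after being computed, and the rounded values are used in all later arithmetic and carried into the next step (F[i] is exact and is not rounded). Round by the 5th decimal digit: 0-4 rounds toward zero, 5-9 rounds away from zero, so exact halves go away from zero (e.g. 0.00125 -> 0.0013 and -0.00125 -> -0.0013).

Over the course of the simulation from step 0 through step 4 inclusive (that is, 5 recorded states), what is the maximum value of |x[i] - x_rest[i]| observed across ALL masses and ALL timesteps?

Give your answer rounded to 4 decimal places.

Step 0: x=[6.0000 12.0000 16.0000 23.0000] v=[0.0000 0.0000 -2.0000 0.0000]
Step 1: x=[6.0000 11.8400 15.8400 22.9200] v=[0.0000 -0.8000 -0.8000 -0.4000]
Step 2: x=[5.9872 11.5328 15.9264 22.7536] v=[-0.0640 -1.5360 0.4320 -0.8320]
Step 3: x=[5.9391 11.1334 16.2075 22.5210] v=[-0.2406 -1.9968 1.4054 -1.1629]
Step 4: x=[5.8314 10.7244 16.5877 22.2633] v=[-0.5385 -2.0449 1.9012 -1.2883]
Max displacement = 2.1600

Answer: 2.1600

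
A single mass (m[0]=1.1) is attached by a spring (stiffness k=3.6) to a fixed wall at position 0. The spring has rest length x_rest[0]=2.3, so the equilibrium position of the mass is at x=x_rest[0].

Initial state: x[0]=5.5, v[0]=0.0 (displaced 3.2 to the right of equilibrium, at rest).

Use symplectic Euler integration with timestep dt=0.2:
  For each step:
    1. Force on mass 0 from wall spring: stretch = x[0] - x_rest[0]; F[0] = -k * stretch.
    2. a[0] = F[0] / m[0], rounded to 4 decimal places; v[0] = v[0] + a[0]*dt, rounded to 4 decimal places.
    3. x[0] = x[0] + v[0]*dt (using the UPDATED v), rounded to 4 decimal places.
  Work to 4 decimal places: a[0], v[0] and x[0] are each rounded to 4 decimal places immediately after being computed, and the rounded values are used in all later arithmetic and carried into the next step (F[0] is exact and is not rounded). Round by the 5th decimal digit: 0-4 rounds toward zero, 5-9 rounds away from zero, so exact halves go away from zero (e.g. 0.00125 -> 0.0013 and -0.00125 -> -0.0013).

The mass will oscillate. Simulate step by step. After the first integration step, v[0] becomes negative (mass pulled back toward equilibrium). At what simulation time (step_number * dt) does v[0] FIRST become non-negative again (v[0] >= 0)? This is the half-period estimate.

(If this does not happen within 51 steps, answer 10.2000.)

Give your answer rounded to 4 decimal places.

Answer: 1.8000

Derivation:
Step 0: x=[5.5000] v=[0.0000]
Step 1: x=[5.0811] v=[-2.0945]
Step 2: x=[4.2981] v=[-3.9149]
Step 3: x=[3.2536] v=[-5.2227]
Step 4: x=[2.0842] v=[-5.8469]
Step 5: x=[0.9431] v=[-5.7056]
Step 6: x=[-0.0204] v=[-4.8174]
Step 7: x=[-0.6801] v=[-3.2986]
Step 8: x=[-0.9497] v=[-1.3480]
Step 9: x=[-0.7939] v=[0.7791]
First v>=0 after going negative at step 9, time=1.8000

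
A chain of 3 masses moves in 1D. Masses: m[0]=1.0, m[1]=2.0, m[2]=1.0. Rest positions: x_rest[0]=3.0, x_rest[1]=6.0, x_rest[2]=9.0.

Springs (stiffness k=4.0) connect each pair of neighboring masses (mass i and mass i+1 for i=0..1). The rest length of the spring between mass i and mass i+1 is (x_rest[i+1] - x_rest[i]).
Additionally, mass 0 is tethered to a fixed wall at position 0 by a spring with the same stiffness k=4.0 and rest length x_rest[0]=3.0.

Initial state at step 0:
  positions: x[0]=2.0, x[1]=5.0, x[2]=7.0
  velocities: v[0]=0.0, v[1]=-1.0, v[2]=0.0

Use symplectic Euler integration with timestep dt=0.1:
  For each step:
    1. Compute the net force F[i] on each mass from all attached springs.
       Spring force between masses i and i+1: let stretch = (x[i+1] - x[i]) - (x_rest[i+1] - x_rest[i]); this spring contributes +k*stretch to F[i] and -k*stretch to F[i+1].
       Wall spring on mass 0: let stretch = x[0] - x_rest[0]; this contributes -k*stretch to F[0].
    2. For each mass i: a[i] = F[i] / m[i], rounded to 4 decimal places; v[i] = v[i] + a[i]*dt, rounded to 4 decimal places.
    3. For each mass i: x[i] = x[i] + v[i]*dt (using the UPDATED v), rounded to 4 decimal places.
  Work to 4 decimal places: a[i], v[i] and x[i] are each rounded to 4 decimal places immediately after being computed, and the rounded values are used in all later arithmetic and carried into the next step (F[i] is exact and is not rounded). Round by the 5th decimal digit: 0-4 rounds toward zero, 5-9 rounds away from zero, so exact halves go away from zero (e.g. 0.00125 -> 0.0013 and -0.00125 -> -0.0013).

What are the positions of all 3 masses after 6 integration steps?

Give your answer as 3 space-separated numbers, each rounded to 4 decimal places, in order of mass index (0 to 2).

Answer: 2.4782 4.2533 7.5644

Derivation:
Step 0: x=[2.0000 5.0000 7.0000] v=[0.0000 -1.0000 0.0000]
Step 1: x=[2.0400 4.8800 7.0400] v=[0.4000 -1.2000 0.4000]
Step 2: x=[2.1120 4.7464 7.1136] v=[0.7200 -1.3360 0.7360]
Step 3: x=[2.2049 4.6075 7.2125] v=[0.9290 -1.3894 0.9891]
Step 4: x=[2.3057 4.4726 7.3272] v=[1.0081 -1.3489 1.1471]
Step 5: x=[2.4010 4.3515 7.4477] v=[0.9526 -1.2114 1.2053]
Step 6: x=[2.4782 4.2533 7.5644] v=[0.7724 -0.9823 1.1668]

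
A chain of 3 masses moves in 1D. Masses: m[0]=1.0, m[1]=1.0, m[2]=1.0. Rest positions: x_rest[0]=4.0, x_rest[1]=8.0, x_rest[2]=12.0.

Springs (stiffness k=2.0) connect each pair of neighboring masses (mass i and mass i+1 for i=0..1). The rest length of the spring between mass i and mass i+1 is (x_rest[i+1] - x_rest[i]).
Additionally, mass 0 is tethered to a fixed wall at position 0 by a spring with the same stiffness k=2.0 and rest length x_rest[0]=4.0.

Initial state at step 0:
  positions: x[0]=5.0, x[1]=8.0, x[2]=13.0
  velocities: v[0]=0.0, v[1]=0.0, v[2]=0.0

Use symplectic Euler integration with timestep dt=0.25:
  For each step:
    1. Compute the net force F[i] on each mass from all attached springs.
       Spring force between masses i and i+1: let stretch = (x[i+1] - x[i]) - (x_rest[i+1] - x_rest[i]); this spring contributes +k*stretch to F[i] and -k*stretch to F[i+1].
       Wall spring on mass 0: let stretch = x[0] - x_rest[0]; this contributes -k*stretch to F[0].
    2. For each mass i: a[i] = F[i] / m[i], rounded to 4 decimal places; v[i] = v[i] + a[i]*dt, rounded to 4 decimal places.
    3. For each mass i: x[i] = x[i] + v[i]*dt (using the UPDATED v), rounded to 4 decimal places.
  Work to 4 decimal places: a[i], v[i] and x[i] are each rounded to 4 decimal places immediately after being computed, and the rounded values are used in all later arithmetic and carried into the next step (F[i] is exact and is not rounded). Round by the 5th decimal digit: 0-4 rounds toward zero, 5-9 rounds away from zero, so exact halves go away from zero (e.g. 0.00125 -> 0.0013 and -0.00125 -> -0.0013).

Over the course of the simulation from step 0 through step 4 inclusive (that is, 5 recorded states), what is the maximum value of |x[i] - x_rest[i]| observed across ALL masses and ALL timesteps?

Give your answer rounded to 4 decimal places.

Answer: 1.1556

Derivation:
Step 0: x=[5.0000 8.0000 13.0000] v=[0.0000 0.0000 0.0000]
Step 1: x=[4.7500 8.2500 12.8750] v=[-1.0000 1.0000 -0.5000]
Step 2: x=[4.3438 8.6406 12.6719] v=[-1.6250 1.5625 -0.8125]
Step 3: x=[3.9317 8.9981 12.4649] v=[-1.6485 1.4298 -0.8282]
Step 4: x=[3.6614 9.1556 12.3245] v=[-1.0812 0.6300 -0.5616]
Max displacement = 1.1556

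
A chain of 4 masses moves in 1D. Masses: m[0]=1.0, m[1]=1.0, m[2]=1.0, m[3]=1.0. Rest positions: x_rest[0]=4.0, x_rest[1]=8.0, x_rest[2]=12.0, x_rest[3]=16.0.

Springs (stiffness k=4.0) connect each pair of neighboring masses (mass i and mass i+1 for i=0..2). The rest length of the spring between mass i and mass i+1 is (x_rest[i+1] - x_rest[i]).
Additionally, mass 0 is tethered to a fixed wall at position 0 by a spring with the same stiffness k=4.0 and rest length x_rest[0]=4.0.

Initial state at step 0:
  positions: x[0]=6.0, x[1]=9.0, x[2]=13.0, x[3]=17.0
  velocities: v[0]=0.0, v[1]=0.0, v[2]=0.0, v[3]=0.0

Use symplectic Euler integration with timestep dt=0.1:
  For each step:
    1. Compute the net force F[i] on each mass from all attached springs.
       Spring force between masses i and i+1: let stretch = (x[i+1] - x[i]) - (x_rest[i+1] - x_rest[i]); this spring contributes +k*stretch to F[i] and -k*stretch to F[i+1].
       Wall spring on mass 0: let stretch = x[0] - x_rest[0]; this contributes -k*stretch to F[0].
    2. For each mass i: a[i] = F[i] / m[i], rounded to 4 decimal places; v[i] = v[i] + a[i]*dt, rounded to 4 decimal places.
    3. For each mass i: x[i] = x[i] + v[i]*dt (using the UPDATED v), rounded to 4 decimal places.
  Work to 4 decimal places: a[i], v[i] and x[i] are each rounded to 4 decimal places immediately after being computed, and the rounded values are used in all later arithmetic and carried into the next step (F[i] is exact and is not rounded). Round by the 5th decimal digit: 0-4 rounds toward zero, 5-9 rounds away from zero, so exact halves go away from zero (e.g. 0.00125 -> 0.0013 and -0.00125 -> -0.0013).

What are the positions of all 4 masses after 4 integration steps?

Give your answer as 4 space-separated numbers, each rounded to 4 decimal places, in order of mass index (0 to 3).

Answer: 4.9596 9.2880 13.0210 17.0005

Derivation:
Step 0: x=[6.0000 9.0000 13.0000 17.0000] v=[0.0000 0.0000 0.0000 0.0000]
Step 1: x=[5.8800 9.0400 13.0000 17.0000] v=[-1.2000 0.4000 0.0000 0.0000]
Step 2: x=[5.6512 9.1120 13.0016 17.0000] v=[-2.2880 0.7200 0.0160 0.0000]
Step 3: x=[5.3348 9.2012 13.0076 17.0001] v=[-3.1642 0.8915 0.0595 0.0006]
Step 4: x=[4.9596 9.2880 13.0210 17.0005] v=[-3.7516 0.8675 0.1339 0.0036]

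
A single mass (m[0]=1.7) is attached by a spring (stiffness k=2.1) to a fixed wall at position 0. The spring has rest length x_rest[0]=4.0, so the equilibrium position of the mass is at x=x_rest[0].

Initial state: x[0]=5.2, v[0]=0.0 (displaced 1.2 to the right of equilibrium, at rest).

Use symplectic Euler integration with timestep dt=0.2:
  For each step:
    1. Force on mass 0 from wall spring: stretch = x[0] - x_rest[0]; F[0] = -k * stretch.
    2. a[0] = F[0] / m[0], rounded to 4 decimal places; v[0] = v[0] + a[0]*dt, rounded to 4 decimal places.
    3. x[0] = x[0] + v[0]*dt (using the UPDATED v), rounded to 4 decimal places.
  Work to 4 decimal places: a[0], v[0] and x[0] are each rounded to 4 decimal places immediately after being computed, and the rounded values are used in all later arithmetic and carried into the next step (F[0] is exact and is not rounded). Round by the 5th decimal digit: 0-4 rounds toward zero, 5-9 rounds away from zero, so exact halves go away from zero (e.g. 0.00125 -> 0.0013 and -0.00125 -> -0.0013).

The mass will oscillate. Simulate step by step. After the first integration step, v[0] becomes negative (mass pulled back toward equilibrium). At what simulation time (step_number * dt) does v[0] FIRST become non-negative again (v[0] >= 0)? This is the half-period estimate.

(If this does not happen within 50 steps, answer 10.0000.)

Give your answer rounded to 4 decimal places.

Step 0: x=[5.2000] v=[0.0000]
Step 1: x=[5.1407] v=[-0.2965]
Step 2: x=[5.0250] v=[-0.5783]
Step 3: x=[4.8587] v=[-0.8315]
Step 4: x=[4.6500] v=[-1.0436]
Step 5: x=[4.4092] v=[-1.2042]
Step 6: x=[4.1481] v=[-1.3053]
Step 7: x=[3.8797] v=[-1.3419]
Step 8: x=[3.6173] v=[-1.3122]
Step 9: x=[3.3738] v=[-1.2177]
Step 10: x=[3.1612] v=[-1.0630]
Step 11: x=[2.9900] v=[-0.8558]
Step 12: x=[2.8687] v=[-0.6063]
Step 13: x=[2.8033] v=[-0.3268]
Step 14: x=[2.7971] v=[-0.0311]
Step 15: x=[2.8503] v=[0.2661]
First v>=0 after going negative at step 15, time=3.0000

Answer: 3.0000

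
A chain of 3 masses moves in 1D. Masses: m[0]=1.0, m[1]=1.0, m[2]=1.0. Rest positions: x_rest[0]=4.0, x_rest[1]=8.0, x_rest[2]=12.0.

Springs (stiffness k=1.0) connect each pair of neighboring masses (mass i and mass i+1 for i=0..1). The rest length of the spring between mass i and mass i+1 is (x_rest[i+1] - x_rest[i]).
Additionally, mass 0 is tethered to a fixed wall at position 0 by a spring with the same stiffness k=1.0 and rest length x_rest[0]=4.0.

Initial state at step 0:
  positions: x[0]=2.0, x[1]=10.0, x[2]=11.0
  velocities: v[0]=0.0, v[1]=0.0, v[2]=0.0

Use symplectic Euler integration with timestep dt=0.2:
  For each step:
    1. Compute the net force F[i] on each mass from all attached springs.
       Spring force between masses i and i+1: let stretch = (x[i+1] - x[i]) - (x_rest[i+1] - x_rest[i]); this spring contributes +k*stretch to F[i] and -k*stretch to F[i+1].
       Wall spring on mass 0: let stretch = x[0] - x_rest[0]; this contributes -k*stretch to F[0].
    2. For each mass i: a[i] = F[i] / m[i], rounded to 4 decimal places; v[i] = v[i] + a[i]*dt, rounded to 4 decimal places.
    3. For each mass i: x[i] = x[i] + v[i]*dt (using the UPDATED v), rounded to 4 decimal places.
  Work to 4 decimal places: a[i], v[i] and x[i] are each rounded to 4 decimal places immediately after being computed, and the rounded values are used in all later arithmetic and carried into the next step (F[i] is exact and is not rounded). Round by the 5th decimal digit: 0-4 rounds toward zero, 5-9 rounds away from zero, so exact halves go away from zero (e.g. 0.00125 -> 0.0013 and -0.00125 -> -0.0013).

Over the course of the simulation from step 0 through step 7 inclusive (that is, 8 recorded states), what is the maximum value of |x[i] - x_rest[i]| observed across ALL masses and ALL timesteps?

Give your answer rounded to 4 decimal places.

Step 0: x=[2.0000 10.0000 11.0000] v=[0.0000 0.0000 0.0000]
Step 1: x=[2.2400 9.7200 11.1200] v=[1.2000 -1.4000 0.6000]
Step 2: x=[2.6896 9.1968 11.3440] v=[2.2480 -2.6160 1.1200]
Step 3: x=[3.2919 8.4992 11.6421] v=[3.0115 -3.4880 1.4906]
Step 4: x=[3.9708 7.7190 11.9745] v=[3.3946 -3.9009 1.6620]
Step 5: x=[4.6408 6.9591 12.2967] v=[3.3501 -3.7994 1.6109]
Step 6: x=[5.2179 6.3200 12.5654] v=[2.8856 -3.1955 1.3434]
Step 7: x=[5.6304 5.8866 12.7443] v=[2.0624 -2.1668 0.8943]
Max displacement = 2.1134

Answer: 2.1134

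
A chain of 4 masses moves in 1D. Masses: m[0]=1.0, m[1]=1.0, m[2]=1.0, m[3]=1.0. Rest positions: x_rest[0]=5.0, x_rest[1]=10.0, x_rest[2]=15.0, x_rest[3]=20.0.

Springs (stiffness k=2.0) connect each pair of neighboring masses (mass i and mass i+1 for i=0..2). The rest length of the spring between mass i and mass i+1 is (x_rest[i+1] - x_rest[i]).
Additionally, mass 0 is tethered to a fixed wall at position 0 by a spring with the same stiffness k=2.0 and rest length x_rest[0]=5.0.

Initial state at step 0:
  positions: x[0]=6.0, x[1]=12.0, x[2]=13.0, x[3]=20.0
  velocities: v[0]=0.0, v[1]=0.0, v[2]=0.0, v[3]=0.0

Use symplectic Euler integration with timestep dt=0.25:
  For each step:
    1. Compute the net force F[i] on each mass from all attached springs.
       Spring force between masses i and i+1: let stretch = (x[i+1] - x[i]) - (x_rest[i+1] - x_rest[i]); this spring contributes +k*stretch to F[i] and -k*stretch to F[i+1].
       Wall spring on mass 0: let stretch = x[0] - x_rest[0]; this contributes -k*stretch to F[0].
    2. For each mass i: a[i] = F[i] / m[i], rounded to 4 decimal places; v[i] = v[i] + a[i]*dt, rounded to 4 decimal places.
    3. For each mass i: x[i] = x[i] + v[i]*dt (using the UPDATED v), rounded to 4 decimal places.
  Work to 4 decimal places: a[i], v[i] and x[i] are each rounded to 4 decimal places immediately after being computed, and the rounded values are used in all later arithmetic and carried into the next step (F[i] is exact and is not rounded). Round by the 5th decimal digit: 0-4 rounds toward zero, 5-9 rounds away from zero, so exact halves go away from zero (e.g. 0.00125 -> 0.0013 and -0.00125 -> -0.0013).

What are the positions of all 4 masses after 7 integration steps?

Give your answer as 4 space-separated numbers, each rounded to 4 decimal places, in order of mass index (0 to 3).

Step 0: x=[6.0000 12.0000 13.0000 20.0000] v=[0.0000 0.0000 0.0000 0.0000]
Step 1: x=[6.0000 11.3750 13.7500 19.7500] v=[0.0000 -2.5000 3.0000 -1.0000]
Step 2: x=[5.9219 10.3750 14.9531 19.3750] v=[-0.3125 -4.0000 4.8125 -1.5000]
Step 3: x=[5.6602 9.3906 16.1367 19.0723] v=[-1.0469 -3.9375 4.7344 -1.2110]
Step 4: x=[5.1573 8.7832 16.8440 19.0276] v=[-2.0118 -2.4297 2.8292 -0.1788]
Step 5: x=[4.4629 8.7301 16.8167 19.3350] v=[-2.7775 -0.2123 -0.1094 1.2294]
Step 6: x=[3.7441 9.1545 16.0933 19.9526] v=[-2.8754 1.6974 -2.8936 2.4703]
Step 7: x=[3.2335 9.7699 14.9850 20.7128] v=[-2.0423 2.4616 -4.4334 3.0407]

Answer: 3.2335 9.7699 14.9850 20.7128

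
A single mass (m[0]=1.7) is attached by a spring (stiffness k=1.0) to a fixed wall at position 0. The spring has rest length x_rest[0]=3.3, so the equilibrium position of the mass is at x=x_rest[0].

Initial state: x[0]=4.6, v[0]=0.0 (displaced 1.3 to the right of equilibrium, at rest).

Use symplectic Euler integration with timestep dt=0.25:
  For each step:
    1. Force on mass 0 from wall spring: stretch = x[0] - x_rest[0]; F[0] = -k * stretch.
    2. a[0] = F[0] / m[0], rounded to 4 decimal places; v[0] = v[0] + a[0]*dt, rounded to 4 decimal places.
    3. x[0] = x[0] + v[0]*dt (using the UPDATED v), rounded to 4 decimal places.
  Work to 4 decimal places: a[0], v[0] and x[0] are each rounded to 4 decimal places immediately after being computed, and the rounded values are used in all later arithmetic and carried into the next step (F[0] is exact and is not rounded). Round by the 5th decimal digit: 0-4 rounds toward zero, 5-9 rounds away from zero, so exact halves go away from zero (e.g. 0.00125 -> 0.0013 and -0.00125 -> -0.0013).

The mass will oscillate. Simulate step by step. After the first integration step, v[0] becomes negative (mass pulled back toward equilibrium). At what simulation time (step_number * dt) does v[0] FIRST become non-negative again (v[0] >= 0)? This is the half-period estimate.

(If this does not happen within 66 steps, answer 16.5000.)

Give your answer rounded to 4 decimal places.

Answer: 4.2500

Derivation:
Step 0: x=[4.6000] v=[0.0000]
Step 1: x=[4.5522] v=[-0.1912]
Step 2: x=[4.4584] v=[-0.3754]
Step 3: x=[4.3220] v=[-0.5458]
Step 4: x=[4.1480] v=[-0.6961]
Step 5: x=[3.9428] v=[-0.8208]
Step 6: x=[3.7140] v=[-0.9153]
Step 7: x=[3.4700] v=[-0.9762]
Step 8: x=[3.2197] v=[-1.0012]
Step 9: x=[2.9724] v=[-0.9894]
Step 10: x=[2.7371] v=[-0.9412]
Step 11: x=[2.5225] v=[-0.8584]
Step 12: x=[2.3365] v=[-0.7441]
Step 13: x=[2.1859] v=[-0.6024]
Step 14: x=[2.0763] v=[-0.4386]
Step 15: x=[2.0116] v=[-0.2587]
Step 16: x=[1.9943] v=[-0.0692]
Step 17: x=[2.0250] v=[0.1228]
First v>=0 after going negative at step 17, time=4.2500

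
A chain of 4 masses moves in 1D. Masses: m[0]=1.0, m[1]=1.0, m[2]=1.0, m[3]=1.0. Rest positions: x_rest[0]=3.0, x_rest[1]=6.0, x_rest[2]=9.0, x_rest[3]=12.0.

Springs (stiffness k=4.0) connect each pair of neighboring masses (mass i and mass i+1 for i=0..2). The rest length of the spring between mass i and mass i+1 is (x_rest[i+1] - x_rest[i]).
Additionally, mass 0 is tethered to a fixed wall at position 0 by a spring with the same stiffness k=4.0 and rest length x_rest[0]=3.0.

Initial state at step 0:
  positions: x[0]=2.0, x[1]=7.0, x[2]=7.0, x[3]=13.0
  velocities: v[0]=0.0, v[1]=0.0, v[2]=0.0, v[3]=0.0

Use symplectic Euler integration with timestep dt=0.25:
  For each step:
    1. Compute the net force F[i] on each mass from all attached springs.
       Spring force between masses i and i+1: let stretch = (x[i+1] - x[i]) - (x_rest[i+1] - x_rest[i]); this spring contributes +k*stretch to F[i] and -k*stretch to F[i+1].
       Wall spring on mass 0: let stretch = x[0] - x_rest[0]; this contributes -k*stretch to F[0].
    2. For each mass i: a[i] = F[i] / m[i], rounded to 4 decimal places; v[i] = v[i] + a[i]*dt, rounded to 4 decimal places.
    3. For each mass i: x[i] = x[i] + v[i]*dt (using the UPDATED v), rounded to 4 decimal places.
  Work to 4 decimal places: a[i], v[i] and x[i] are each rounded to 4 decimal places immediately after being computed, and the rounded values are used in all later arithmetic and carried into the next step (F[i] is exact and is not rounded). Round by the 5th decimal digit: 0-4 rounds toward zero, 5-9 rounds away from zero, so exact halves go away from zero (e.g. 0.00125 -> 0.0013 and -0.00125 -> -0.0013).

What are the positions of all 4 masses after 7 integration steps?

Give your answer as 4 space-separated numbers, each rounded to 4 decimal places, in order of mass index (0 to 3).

Step 0: x=[2.0000 7.0000 7.0000 13.0000] v=[0.0000 0.0000 0.0000 0.0000]
Step 1: x=[2.7500 5.7500 8.5000 12.2500] v=[3.0000 -5.0000 6.0000 -3.0000]
Step 2: x=[3.5625 4.4375 10.2500 11.3125] v=[3.2500 -5.2500 7.0000 -3.7500]
Step 3: x=[3.7031 4.3594 10.8125 10.8594] v=[0.5625 -0.3125 2.2500 -1.8125]
Step 4: x=[3.0820 5.7305 9.7735 11.1446] v=[-2.4843 5.4843 -4.1562 1.1406]
Step 5: x=[2.3526 7.4502 8.0665 11.8370] v=[-2.9178 6.8788 -6.8281 2.7695]
Step 6: x=[2.3094 8.0496 7.1480 12.3368] v=[-0.1728 2.3975 -3.6739 1.9990]
Step 7: x=[3.1239 6.9885 7.7521 12.2894] v=[3.2580 -4.2443 2.4165 -0.1898]

Answer: 3.1239 6.9885 7.7521 12.2894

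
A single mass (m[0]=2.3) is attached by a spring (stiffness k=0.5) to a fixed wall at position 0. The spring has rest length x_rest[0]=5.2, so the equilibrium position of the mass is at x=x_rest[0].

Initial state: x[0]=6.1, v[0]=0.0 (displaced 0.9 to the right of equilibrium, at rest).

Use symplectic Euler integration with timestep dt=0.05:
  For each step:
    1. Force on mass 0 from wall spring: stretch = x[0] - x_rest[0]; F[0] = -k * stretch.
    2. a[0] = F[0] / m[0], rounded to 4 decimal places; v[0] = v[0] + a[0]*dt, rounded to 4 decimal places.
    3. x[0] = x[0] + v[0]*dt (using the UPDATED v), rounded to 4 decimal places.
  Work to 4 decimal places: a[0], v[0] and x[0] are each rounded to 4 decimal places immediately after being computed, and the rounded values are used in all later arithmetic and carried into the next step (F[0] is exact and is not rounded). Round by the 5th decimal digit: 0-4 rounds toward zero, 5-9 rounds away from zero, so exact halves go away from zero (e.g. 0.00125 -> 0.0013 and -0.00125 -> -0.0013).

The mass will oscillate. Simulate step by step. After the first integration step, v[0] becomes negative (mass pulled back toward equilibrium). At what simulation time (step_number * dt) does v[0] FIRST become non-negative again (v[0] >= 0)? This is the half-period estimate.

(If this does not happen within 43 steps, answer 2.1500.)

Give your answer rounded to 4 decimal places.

Answer: 2.1500

Derivation:
Step 0: x=[6.1000] v=[0.0000]
Step 1: x=[6.0995] v=[-0.0098]
Step 2: x=[6.0985] v=[-0.0196]
Step 3: x=[6.0970] v=[-0.0294]
Step 4: x=[6.0950] v=[-0.0392]
Step 5: x=[6.0926] v=[-0.0489]
Step 6: x=[6.0897] v=[-0.0586]
Step 7: x=[6.0863] v=[-0.0683]
Step 8: x=[6.0824] v=[-0.0779]
Step 9: x=[6.0780] v=[-0.0875]
Step 10: x=[6.0732] v=[-0.0970]
Step 11: x=[6.0679] v=[-0.1065]
Step 12: x=[6.0621] v=[-0.1159]
Step 13: x=[6.0558] v=[-0.1253]
Step 14: x=[6.0491] v=[-0.1346]
Step 15: x=[6.0419] v=[-0.1438]
Step 16: x=[6.0343] v=[-0.1530]
Step 17: x=[6.0262] v=[-0.1621]
Step 18: x=[6.0176] v=[-0.1711]
Step 19: x=[6.0086] v=[-0.1800]
Step 20: x=[5.9992] v=[-0.1888]
Step 21: x=[5.9893] v=[-0.1975]
Step 22: x=[5.9790] v=[-0.2061]
Step 23: x=[5.9683] v=[-0.2146]
Step 24: x=[5.9572] v=[-0.2230]
Step 25: x=[5.9456] v=[-0.2312]
Step 26: x=[5.9336] v=[-0.2393]
Step 27: x=[5.9212] v=[-0.2473]
Step 28: x=[5.9084] v=[-0.2551]
Step 29: x=[5.8953] v=[-0.2628]
Step 30: x=[5.8818] v=[-0.2704]
Step 31: x=[5.8679] v=[-0.2778]
Step 32: x=[5.8536] v=[-0.2851]
Step 33: x=[5.8390] v=[-0.2922]
Step 34: x=[5.8240] v=[-0.2991]
Step 35: x=[5.8087] v=[-0.3059]
Step 36: x=[5.7931] v=[-0.3125]
Step 37: x=[5.7772] v=[-0.3189]
Step 38: x=[5.7609] v=[-0.3252]
Step 39: x=[5.7443] v=[-0.3313]
Step 40: x=[5.7274] v=[-0.3372]
Step 41: x=[5.7103] v=[-0.3429]
Step 42: x=[5.6929] v=[-0.3484]
Step 43: x=[5.6752] v=[-0.3538]
v[0] did not become non-negative within 43 steps; using fallback time=2.1500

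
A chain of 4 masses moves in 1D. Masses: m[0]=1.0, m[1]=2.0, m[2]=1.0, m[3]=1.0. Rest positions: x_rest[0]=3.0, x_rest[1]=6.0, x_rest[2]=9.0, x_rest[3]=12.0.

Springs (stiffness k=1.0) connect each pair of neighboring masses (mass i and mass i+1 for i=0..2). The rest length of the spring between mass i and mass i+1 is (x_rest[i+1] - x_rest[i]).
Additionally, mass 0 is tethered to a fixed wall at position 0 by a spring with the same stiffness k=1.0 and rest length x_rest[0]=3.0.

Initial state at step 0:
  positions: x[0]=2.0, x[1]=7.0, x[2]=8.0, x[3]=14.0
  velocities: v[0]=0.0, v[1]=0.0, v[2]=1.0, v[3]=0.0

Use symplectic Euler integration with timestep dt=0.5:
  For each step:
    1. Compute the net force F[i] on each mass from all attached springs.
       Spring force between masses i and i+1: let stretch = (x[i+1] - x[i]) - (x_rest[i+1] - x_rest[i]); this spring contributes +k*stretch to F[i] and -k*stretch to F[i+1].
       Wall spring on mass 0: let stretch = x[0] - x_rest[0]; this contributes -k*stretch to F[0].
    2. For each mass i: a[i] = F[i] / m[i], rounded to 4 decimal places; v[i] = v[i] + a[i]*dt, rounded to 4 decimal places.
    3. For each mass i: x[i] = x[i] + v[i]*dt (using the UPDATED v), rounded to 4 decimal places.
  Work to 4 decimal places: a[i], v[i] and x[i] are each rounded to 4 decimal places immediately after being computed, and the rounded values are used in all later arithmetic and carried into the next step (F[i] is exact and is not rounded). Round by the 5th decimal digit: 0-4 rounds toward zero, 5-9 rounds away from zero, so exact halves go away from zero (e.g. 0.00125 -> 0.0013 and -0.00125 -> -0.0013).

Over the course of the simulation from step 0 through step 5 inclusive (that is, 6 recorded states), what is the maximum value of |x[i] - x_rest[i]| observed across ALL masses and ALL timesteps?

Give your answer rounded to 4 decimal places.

Step 0: x=[2.0000 7.0000 8.0000 14.0000] v=[0.0000 0.0000 1.0000 0.0000]
Step 1: x=[2.7500 6.5000 9.7500 13.2500] v=[1.5000 -1.0000 3.5000 -1.5000]
Step 2: x=[3.7500 5.9375 11.5625 12.3750] v=[2.0000 -1.1250 3.6250 -1.7500]
Step 3: x=[4.3594 5.8047 12.1719 12.0469] v=[1.2188 -0.2656 1.2188 -0.6563]
Step 4: x=[4.2403 6.2872 11.1583 12.5000] v=[-0.2383 0.9649 -2.0273 0.9062]
Step 5: x=[3.5728 7.1227 9.2623 13.3677] v=[-1.3350 1.6710 -3.7920 1.7354]
Max displacement = 3.1719

Answer: 3.1719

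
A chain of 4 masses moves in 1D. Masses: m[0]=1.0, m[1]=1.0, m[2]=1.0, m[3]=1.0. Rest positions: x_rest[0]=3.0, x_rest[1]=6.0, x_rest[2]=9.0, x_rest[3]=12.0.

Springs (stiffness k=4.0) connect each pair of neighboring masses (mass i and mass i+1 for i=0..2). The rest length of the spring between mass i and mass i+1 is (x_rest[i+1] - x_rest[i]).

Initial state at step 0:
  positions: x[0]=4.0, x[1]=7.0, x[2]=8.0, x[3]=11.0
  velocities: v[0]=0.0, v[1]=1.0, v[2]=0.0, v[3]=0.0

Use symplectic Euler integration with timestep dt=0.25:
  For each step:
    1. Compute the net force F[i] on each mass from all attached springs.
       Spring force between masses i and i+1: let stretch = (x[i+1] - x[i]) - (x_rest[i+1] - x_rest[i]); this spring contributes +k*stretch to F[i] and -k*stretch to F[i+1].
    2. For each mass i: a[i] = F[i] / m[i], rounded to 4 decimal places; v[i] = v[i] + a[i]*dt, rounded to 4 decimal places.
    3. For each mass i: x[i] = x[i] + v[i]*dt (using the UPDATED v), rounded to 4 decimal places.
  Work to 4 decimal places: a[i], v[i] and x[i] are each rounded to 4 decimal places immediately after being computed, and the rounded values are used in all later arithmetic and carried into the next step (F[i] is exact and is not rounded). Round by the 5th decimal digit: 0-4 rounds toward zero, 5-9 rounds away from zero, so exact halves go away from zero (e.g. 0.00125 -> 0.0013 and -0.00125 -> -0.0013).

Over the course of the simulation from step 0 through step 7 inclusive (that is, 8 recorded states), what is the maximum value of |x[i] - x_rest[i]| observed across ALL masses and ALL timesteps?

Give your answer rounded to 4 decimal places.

Step 0: x=[4.0000 7.0000 8.0000 11.0000] v=[0.0000 1.0000 0.0000 0.0000]
Step 1: x=[4.0000 6.7500 8.5000 11.0000] v=[0.0000 -1.0000 2.0000 0.0000]
Step 2: x=[3.9375 6.2500 9.1875 11.1250] v=[-0.2500 -2.0000 2.7500 0.5000]
Step 3: x=[3.7031 5.9063 9.6250 11.5156] v=[-0.9375 -1.3750 1.7500 1.5625]
Step 4: x=[3.2695 5.9414 9.6055 12.1836] v=[-1.7343 0.1405 -0.0781 2.6719]
Step 5: x=[2.7539 6.2246 9.3145 12.9571] v=[-2.0624 1.1327 -1.1641 3.0938]
Step 6: x=[2.3560 6.4126 9.1617 13.5699] v=[-1.5917 0.7519 -0.6114 2.4512]
Step 7: x=[2.2222 6.2737 9.4236 13.8307] v=[-0.5351 -0.5556 1.0477 1.0430]
Max displacement = 1.8307

Answer: 1.8307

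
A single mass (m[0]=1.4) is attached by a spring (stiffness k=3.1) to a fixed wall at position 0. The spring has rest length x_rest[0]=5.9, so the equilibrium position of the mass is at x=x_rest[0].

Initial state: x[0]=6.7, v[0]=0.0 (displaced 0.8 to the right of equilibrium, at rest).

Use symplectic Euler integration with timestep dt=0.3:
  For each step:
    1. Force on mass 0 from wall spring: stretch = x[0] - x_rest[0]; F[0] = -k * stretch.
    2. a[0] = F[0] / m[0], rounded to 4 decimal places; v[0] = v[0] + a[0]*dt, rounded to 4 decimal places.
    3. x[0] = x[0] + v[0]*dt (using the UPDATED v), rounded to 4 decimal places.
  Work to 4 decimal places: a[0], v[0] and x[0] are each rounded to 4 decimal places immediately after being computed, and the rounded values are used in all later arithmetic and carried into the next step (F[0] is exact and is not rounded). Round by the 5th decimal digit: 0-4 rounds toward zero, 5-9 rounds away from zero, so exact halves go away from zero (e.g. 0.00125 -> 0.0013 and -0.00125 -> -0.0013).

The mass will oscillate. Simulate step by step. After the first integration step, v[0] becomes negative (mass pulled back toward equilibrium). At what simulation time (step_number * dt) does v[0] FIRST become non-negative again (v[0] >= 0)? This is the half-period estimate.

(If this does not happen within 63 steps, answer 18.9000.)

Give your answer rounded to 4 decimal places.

Answer: 2.1000

Derivation:
Step 0: x=[6.7000] v=[0.0000]
Step 1: x=[6.5406] v=[-0.5314]
Step 2: x=[6.2535] v=[-0.9570]
Step 3: x=[5.8960] v=[-1.1918]
Step 4: x=[5.5393] v=[-1.1891]
Step 5: x=[5.2545] v=[-0.9495]
Step 6: x=[5.0983] v=[-0.5207]
Step 7: x=[5.1019] v=[0.0119]
First v>=0 after going negative at step 7, time=2.1000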